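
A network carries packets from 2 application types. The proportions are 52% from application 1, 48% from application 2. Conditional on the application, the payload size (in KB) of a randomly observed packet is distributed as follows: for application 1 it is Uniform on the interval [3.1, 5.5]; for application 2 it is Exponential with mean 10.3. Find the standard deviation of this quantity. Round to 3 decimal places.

Per component, 1: μ=4.3, E[X²]=18.97; 2: μ=10.3, E[X²]=212.18.
E[X] = 0.52·4.3 + 0.48·10.3 = 7.18.
E[X²] = 0.52·18.97 + 0.48·212.18 = 111.711.
Var(X) = E[X²] − (E[X])² = 111.711 − 51.5524 = 60.1584.
SD(X) = √60.1584 = 7.75618.

7.756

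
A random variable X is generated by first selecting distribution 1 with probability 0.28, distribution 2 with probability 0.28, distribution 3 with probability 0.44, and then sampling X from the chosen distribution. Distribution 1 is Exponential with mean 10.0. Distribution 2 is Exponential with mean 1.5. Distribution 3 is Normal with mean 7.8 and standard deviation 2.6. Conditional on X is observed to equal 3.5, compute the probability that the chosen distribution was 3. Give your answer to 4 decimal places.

Likelihoods f(3.5 | ·): 1: 0.0704688; 2: 0.064648; 3: 0.0390836.
Posterior ∝ prior × likelihood. Numerator for 3: 0.44·0.0390836 = 0.0171968.
Normalizing constant: 0.28·0.0704688 + 0.28·0.064648 + 0.44·0.0390836 = 0.0550295.
P(3 | observation) = 0.0171968 / 0.0550295 = 0.312501.

0.3125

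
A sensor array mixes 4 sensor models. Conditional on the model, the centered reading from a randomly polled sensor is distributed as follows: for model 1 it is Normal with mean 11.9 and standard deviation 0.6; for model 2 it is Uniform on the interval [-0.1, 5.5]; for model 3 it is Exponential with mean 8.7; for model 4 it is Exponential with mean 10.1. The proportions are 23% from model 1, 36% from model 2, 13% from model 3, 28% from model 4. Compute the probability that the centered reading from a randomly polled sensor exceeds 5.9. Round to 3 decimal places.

Conditional on each model, P(X > 5.9): 1: 1; 2: 0; 3: 0.50755; 4: 0.557575.
By total probability, P(X > 5.9) = 0.23·1 + 0.36·0 + 0.13·0.50755 + 0.28·0.557575 = 0.452102.

0.452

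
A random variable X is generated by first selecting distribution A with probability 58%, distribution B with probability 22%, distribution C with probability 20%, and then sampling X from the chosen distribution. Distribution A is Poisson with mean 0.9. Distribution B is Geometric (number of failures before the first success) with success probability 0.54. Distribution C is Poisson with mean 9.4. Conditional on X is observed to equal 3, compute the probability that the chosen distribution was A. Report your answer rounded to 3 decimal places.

Likelihoods P(X=3 | ·): A: 0.0493982; B: 0.0525614; C: 0.0114515.
Posterior ∝ prior × likelihood. Numerator for A: 0.58·0.0493982 = 0.028651.
Normalizing constant: 0.58·0.0493982 + 0.22·0.0525614 + 0.2·0.0114515 = 0.0425048.
P(A | observation) = 0.028651 / 0.0425048 = 0.674064.

0.674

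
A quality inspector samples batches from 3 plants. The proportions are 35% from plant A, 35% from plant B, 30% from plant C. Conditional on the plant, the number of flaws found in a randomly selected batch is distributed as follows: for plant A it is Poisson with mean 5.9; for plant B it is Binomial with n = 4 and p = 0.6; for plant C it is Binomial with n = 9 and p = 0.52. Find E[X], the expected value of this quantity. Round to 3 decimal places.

Component means — A: 5.9; B: 2.4; C: 4.68.
E[X] = 0.35·5.9 + 0.35·2.4 + 0.3·4.68 = 4.309.

4.309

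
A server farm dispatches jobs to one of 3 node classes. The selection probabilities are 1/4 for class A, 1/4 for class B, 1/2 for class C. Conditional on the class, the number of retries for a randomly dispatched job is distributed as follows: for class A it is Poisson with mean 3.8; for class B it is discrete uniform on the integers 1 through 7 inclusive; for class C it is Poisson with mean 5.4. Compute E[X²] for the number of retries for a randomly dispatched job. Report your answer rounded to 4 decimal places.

26.8400

For each component E[X²] = Var + (mean)², giving A: 18.24; B: 20; C: 34.56.
Overall E[X²] = 0.25·18.24 + 0.25·20 + 0.5·34.56 = 26.84.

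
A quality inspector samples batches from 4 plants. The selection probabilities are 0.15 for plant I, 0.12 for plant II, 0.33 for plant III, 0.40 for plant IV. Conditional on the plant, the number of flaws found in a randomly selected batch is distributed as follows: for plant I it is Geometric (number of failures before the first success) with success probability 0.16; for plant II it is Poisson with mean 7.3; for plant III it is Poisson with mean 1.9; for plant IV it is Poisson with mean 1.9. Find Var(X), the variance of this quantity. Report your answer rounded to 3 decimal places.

Per component, I: μ=5.25, E[X²]=60.375; II: μ=7.3, E[X²]=60.59; III: μ=1.9, E[X²]=5.51; IV: μ=1.9, E[X²]=5.51.
E[X] = 0.15·5.25 + 0.12·7.3 + 0.33·1.9 + 0.4·1.9 = 3.0505.
E[X²] = 0.15·60.375 + 0.12·60.59 + 0.33·5.51 + 0.4·5.51 = 20.3494.
Var(X) = E[X²] − (E[X])² = 20.3494 − 9.30555 = 11.0438.

11.044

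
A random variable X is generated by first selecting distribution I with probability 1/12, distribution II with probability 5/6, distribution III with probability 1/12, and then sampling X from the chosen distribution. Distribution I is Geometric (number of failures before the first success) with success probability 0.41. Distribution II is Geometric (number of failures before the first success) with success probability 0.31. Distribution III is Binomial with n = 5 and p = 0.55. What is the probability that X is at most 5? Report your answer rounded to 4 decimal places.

0.9066

Conditional on each component, P(X ≤ 5): I: 0.957819; II: 0.892082; III: 1.
By total probability, P(X ≤ 5) = 0.0833333·0.957819 + 0.833333·0.892082 + 0.0833333·1 = 0.906553.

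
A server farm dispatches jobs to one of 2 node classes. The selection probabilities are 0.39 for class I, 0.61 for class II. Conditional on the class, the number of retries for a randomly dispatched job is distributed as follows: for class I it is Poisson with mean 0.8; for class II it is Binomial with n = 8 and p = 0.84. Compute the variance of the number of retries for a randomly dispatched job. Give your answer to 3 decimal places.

Per component, I: μ=0.8, E[X²]=1.44; II: μ=6.72, E[X²]=46.2336.
E[X] = 0.39·0.8 + 0.61·6.72 = 4.4112.
E[X²] = 0.39·1.44 + 0.61·46.2336 = 28.7641.
Var(X) = E[X²] − (E[X])² = 28.7641 − 19.4587 = 9.30541.

9.305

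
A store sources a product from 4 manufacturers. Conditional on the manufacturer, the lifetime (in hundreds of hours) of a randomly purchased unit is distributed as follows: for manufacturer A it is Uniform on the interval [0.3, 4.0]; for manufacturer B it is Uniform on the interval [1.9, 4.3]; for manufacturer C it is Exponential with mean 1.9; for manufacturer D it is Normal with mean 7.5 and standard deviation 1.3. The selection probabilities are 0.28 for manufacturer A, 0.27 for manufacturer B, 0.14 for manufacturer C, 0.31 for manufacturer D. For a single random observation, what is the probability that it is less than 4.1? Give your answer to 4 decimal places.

Conditional on each manufacturer, P(X < 4.1): A: 1; B: 0.916667; C: 0.884432; D: 0.00445635.
By total probability, P(X < 4.1) = 0.28·1 + 0.27·0.916667 + 0.14·0.884432 + 0.31·0.00445635 = 0.652702.

0.6527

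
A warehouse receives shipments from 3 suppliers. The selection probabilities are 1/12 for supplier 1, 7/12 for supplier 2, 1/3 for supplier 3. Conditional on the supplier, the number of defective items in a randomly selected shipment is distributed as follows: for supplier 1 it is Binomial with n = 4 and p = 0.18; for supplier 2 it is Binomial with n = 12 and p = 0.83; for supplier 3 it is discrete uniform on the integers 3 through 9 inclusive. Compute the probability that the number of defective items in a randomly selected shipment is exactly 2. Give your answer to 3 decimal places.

0.011

Conditional on each supplier, P(X = 2): 1: 0.130715; 2: 9.1662e-07; 3: 0.
By total probability, P(X = 2) = 0.0833333·0.130715 + 0.583333·9.1662e-07 + 0.333333·0 = 0.0108934.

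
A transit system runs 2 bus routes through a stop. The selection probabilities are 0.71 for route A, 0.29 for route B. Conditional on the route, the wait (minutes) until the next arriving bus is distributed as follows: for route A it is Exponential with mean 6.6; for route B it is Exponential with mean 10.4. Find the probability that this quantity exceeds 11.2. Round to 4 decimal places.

0.2289

Conditional on each route, P(X > 11.2): A: 0.183238; B: 0.340642.
By total probability, P(X > 11.2) = 0.71·0.183238 + 0.29·0.340642 = 0.228885.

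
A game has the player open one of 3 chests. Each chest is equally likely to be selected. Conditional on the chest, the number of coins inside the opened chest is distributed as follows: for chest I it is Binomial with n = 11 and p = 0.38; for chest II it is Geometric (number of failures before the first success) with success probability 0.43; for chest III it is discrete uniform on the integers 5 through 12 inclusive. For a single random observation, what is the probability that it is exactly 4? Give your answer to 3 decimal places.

Conditional on each chest, P(X = 4): I: 0.24232; II: 0.0453908; III: 0.
By total probability, P(X = 4) = 0.333333·0.24232 + 0.333333·0.0453908 + 0.333333·0 = 0.0959038.

0.096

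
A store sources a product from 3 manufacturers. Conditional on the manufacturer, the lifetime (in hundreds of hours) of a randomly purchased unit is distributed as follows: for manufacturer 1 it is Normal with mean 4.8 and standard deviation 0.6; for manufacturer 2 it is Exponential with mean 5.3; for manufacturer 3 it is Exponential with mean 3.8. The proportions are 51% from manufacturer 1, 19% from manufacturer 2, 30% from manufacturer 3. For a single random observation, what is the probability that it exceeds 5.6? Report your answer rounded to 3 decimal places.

Conditional on each manufacturer, P(X > 5.6): 1: 0.0912112; 2: 0.347634; 3: 0.22908.
By total probability, P(X > 5.6) = 0.51·0.0912112 + 0.19·0.347634 + 0.3·0.22908 = 0.181292.

0.181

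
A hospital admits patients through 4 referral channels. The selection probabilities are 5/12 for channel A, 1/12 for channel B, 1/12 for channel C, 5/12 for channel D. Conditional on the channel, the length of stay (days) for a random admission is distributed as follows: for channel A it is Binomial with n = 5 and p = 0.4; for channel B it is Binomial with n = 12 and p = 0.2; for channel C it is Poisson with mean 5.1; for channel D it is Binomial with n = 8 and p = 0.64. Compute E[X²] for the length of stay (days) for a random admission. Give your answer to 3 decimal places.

For each component E[X²] = Var + (mean)², giving A: 5.2; B: 7.68; C: 31.11; D: 28.0576.
Overall E[X²] = 0.416667·5.2 + 0.0833333·7.68 + 0.0833333·31.11 + 0.416667·28.0576 = 17.0898.

17.090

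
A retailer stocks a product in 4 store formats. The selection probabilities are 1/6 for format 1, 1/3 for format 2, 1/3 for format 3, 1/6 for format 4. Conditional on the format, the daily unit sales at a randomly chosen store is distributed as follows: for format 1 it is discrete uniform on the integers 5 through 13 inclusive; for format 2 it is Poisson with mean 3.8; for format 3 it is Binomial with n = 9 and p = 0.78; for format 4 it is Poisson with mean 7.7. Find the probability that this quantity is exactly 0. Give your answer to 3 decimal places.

0.008

Conditional on each format, P(X = 0): 1: 0; 2: 0.0223708; 3: 1.20727e-06; 4: 0.000452827.
By total probability, P(X = 0) = 0.166667·0 + 0.333333·0.0223708 + 0.333333·1.20727e-06 + 0.166667·0.000452827 = 0.0075328.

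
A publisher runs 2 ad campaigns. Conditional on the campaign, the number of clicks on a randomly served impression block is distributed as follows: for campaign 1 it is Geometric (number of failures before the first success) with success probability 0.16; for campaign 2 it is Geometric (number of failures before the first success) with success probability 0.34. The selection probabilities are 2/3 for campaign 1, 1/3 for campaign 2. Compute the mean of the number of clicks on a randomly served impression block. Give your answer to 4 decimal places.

4.1471

Component means — 1: 5.25; 2: 1.94118.
E[X] = 0.666667·5.25 + 0.333333·1.94118 = 4.14706.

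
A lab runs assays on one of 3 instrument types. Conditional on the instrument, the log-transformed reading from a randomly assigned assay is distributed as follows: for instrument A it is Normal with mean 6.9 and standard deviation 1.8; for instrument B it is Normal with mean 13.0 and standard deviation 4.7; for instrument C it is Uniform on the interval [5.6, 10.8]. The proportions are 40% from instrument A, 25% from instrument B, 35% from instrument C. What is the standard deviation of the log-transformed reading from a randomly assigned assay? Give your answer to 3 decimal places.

3.685

Per component, A: μ=6.9, E[X²]=50.85; B: μ=13, E[X²]=191.09; C: μ=8.2, E[X²]=69.4933.
E[X] = 0.4·6.9 + 0.25·13 + 0.35·8.2 = 8.88.
E[X²] = 0.4·50.85 + 0.25·191.09 + 0.35·69.4933 = 92.4352.
Var(X) = E[X²] − (E[X])² = 92.4352 − 78.8544 = 13.5808.
SD(X) = √13.5808 = 3.68521.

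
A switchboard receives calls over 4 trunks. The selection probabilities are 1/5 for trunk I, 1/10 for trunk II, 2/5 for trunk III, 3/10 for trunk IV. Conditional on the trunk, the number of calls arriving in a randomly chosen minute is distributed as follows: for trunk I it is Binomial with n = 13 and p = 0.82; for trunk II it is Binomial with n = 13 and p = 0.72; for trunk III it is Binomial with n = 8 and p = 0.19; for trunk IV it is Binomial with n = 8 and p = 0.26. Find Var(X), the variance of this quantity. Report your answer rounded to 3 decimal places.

16.820

Per component, I: μ=10.66, E[X²]=115.554; II: μ=9.36, E[X²]=90.2304; III: μ=1.52, E[X²]=3.5416; IV: μ=2.08, E[X²]=5.8656.
E[X] = 0.2·10.66 + 0.1·9.36 + 0.4·1.52 + 0.3·2.08 = 4.3.
E[X²] = 0.2·115.554 + 0.1·90.2304 + 0.4·3.5416 + 0.3·5.8656 = 35.3102.
Var(X) = E[X²] − (E[X])² = 35.3102 − 18.49 = 16.8202.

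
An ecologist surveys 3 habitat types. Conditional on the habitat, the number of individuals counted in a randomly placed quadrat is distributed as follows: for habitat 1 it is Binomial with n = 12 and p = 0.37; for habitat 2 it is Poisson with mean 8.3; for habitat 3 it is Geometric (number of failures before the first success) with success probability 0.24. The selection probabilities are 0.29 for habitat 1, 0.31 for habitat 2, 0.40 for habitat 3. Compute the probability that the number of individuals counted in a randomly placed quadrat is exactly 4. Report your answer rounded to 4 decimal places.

Conditional on each habitat, P(X = 4): 1: 0.230217; 2: 0.0491425; 3: 0.0800692.
By total probability, P(X = 4) = 0.29·0.230217 + 0.31·0.0491425 + 0.4·0.0800692 = 0.114025.

0.1140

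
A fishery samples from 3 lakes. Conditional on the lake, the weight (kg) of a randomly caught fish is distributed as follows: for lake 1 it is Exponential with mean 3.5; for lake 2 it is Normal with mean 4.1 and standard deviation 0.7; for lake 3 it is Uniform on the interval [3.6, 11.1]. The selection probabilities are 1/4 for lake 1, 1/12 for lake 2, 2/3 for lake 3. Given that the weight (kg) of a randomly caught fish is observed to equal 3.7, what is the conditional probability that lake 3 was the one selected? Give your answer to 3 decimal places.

Likelihoods f(3.7 | ·): 1: 0.0992706; 2: 0.484068; 3: 0.133333.
Posterior ∝ prior × likelihood. Numerator for 3: 0.666667·0.133333 = 0.0888889.
Normalizing constant: 0.25·0.0992706 + 0.0833333·0.484068 + 0.666667·0.133333 = 0.154046.
P(3 | observation) = 0.0888889 / 0.154046 = 0.57703.

0.577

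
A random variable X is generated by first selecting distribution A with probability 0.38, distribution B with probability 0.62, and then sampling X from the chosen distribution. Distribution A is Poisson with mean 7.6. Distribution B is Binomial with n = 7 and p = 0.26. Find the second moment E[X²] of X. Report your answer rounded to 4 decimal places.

For each component E[X²] = Var + (mean)², giving A: 65.36; B: 4.6592.
Overall E[X²] = 0.38·65.36 + 0.62·4.6592 = 27.7255.

27.7255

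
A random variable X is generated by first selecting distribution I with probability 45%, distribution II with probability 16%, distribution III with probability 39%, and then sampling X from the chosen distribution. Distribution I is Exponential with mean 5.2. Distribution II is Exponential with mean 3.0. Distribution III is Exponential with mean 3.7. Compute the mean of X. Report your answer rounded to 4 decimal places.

4.2630

Component means — I: 5.2; II: 3; III: 3.7.
E[X] = 0.45·5.2 + 0.16·3 + 0.39·3.7 = 4.263.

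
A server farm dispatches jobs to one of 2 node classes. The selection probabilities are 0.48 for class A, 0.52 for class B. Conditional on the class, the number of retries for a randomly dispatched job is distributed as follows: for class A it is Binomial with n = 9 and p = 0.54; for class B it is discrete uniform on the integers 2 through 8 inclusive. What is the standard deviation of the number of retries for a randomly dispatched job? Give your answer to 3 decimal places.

Per component, A: μ=4.86, E[X²]=25.8552; B: μ=5, E[X²]=29.
E[X] = 0.48·4.86 + 0.52·5 = 4.9328.
E[X²] = 0.48·25.8552 + 0.52·29 = 27.4905.
Var(X) = E[X²] − (E[X])² = 27.4905 − 24.3325 = 3.15798.
SD(X) = √3.15798 = 1.77707.

1.777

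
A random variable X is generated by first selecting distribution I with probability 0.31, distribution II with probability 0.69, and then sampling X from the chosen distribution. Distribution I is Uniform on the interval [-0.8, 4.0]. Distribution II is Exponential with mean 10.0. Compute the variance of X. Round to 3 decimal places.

Per component, I: μ=1.6, E[X²]=4.48; II: μ=10, E[X²]=200.
E[X] = 0.31·1.6 + 0.69·10 = 7.396.
E[X²] = 0.31·4.48 + 0.69·200 = 139.389.
Var(X) = E[X²] − (E[X])² = 139.389 − 54.7008 = 84.688.

84.688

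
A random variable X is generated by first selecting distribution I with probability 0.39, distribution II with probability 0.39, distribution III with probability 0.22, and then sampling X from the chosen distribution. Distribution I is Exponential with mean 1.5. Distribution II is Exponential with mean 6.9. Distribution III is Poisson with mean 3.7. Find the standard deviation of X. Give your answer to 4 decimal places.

Per component, I: μ=1.5, E[X²]=4.5; II: μ=6.9, E[X²]=95.22; III: μ=3.7, E[X²]=17.39.
E[X] = 0.39·1.5 + 0.39·6.9 + 0.22·3.7 = 4.09.
E[X²] = 0.39·4.5 + 0.39·95.22 + 0.22·17.39 = 42.7166.
Var(X) = E[X²] − (E[X])² = 42.7166 − 16.7281 = 25.9885.
SD(X) = √25.9885 = 5.09789.

5.0979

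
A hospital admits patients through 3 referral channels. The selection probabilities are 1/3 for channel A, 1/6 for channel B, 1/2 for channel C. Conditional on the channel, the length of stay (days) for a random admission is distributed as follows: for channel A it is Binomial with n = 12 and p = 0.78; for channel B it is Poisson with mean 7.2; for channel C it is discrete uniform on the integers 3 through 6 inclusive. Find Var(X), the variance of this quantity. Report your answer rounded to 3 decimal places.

Per component, A: μ=9.36, E[X²]=89.6688; B: μ=7.2, E[X²]=59.04; C: μ=4.5, E[X²]=21.5.
E[X] = 0.333333·9.36 + 0.166667·7.2 + 0.5·4.5 = 6.57.
E[X²] = 0.333333·89.6688 + 0.166667·59.04 + 0.5·21.5 = 50.4796.
Var(X) = E[X²] − (E[X])² = 50.4796 − 43.1649 = 7.3147.

7.315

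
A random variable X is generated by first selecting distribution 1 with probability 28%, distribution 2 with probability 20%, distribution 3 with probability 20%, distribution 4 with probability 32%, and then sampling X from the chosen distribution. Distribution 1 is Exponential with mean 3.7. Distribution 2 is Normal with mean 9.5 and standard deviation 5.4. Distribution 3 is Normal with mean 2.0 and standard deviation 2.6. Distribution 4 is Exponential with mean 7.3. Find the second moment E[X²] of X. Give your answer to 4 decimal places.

For each component E[X²] = Var + (mean)², giving 1: 27.38; 2: 119.41; 3: 10.76; 4: 106.58.
Overall E[X²] = 0.28·27.38 + 0.2·119.41 + 0.2·10.76 + 0.32·106.58 = 67.806.

67.8060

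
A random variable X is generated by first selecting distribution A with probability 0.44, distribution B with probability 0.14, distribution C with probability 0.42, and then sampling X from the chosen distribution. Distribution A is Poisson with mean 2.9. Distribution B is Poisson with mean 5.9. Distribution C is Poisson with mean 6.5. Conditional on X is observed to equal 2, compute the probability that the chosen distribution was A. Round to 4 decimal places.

0.8357

Likelihoods P(X=2 | ·): A: 0.231373; B: 0.04768; C: 0.0317602.
Posterior ∝ prior × likelihood. Numerator for A: 0.44·0.231373 = 0.101804.
Normalizing constant: 0.44·0.231373 + 0.14·0.04768 + 0.42·0.0317602 = 0.121818.
P(A | observation) = 0.101804 / 0.121818 = 0.835702.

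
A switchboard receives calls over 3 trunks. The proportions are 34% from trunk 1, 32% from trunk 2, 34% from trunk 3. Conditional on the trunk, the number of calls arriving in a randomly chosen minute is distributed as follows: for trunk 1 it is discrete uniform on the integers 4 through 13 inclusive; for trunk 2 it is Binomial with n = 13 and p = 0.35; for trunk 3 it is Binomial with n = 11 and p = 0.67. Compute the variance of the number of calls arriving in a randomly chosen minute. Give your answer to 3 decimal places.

7.289

Per component, 1: μ=8.5, E[X²]=80.5; 2: μ=4.55, E[X²]=23.66; 3: μ=7.37, E[X²]=56.749.
E[X] = 0.34·8.5 + 0.32·4.55 + 0.34·7.37 = 6.8518.
E[X²] = 0.34·80.5 + 0.32·23.66 + 0.34·56.749 = 54.2359.
Var(X) = E[X²] − (E[X])² = 54.2359 − 46.9472 = 7.2887.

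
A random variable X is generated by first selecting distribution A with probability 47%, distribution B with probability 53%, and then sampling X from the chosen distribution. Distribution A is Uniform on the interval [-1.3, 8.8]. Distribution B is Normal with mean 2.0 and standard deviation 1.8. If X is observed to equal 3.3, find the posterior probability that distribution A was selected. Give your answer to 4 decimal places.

0.3396

Likelihoods f(3.3 | ·): A: 0.0990099; B: 0.170755.
Posterior ∝ prior × likelihood. Numerator for A: 0.47·0.0990099 = 0.0465347.
Normalizing constant: 0.47·0.0990099 + 0.53·0.170755 = 0.137035.
P(A | observation) = 0.0465347 / 0.137035 = 0.339583.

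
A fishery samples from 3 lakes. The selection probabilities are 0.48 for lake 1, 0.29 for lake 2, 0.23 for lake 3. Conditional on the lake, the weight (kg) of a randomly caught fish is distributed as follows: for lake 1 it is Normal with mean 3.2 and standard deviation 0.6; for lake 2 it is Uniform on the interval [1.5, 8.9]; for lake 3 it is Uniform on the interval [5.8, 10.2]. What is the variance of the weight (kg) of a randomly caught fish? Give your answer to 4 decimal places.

Per component, 1: μ=3.2, E[X²]=10.6; 2: μ=5.2, E[X²]=31.6033; 3: μ=8, E[X²]=65.6133.
E[X] = 0.48·3.2 + 0.29·5.2 + 0.23·8 = 4.884.
E[X²] = 0.48·10.6 + 0.29·31.6033 + 0.23·65.6133 = 29.344.
Var(X) = E[X²] − (E[X])² = 29.344 − 23.8535 = 5.49058.

5.4906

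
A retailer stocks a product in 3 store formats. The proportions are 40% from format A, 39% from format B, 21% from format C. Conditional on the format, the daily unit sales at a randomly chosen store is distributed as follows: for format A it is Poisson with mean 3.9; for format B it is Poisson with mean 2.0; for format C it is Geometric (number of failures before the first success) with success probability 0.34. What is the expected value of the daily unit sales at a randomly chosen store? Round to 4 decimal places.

Component means — A: 3.9; B: 2; C: 1.94118.
E[X] = 0.4·3.9 + 0.39·2 + 0.21·1.94118 = 2.74765.

2.7476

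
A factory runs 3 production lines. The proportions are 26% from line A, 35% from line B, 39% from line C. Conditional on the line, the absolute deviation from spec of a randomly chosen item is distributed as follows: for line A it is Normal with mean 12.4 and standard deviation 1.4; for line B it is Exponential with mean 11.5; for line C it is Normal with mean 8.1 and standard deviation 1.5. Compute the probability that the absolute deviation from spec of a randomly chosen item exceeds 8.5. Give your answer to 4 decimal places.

0.5804

Conditional on each line, P(X > 8.5): A: 0.99733; B: 0.477529; C: 0.394863.
By total probability, P(X > 8.5) = 0.26·0.99733 + 0.35·0.477529 + 0.39·0.394863 = 0.580437.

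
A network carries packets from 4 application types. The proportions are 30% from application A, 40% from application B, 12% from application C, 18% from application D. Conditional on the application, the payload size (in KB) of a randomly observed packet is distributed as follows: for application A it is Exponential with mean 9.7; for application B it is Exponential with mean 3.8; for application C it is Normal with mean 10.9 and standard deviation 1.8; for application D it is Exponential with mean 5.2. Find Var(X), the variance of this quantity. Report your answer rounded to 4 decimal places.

47.8441

Per component, A: μ=9.7, E[X²]=188.18; B: μ=3.8, E[X²]=28.88; C: μ=10.9, E[X²]=122.05; D: μ=5.2, E[X²]=54.08.
E[X] = 0.3·9.7 + 0.4·3.8 + 0.12·10.9 + 0.18·5.2 = 6.674.
E[X²] = 0.3·188.18 + 0.4·28.88 + 0.12·122.05 + 0.18·54.08 = 92.3864.
Var(X) = E[X²] − (E[X])² = 92.3864 − 44.5423 = 47.8441.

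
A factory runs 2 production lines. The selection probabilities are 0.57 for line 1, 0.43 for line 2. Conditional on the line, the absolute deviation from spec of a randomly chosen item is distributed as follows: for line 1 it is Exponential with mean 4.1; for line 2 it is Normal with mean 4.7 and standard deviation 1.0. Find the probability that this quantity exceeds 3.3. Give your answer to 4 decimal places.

0.6501

Conditional on each line, P(X > 3.3): 1: 0.447142; 2: 0.919243.
By total probability, P(X > 3.3) = 0.57·0.447142 + 0.43·0.919243 = 0.650146.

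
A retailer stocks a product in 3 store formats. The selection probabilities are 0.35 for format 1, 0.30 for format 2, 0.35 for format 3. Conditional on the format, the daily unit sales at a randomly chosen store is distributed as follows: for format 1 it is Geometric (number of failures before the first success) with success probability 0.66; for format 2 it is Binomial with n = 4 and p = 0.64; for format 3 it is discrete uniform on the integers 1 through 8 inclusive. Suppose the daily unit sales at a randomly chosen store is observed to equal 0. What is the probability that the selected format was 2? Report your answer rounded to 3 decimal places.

Likelihoods P(X=0 | ·): 1: 0.66; 2: 0.0167962; 3: 0.
Posterior ∝ prior × likelihood. Numerator for 2: 0.3·0.0167962 = 0.00503885.
Normalizing constant: 0.35·0.66 + 0.3·0.0167962 + 0.35·0 = 0.236039.
P(2 | observation) = 0.00503885 / 0.236039 = 0.0213475.

0.021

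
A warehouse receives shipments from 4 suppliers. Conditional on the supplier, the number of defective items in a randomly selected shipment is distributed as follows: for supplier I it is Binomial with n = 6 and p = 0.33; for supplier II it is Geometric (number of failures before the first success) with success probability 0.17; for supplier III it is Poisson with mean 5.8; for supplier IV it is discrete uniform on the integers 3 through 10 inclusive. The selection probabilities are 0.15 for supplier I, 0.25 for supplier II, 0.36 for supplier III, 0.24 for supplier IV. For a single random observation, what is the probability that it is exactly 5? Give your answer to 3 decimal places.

0.109

Conditional on each supplier, P(X = 5): I: 0.0157324; II: 0.0669637; III: 0.165596; IV: 0.125.
By total probability, P(X = 5) = 0.15·0.0157324 + 0.25·0.0669637 + 0.36·0.165596 + 0.24·0.125 = 0.108715.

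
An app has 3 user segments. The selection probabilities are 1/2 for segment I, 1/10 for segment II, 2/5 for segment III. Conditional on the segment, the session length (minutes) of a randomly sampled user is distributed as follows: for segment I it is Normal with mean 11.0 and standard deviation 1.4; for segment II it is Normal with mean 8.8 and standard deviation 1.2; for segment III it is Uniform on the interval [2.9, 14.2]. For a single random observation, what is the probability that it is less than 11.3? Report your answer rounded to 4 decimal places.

0.6879

Conditional on each segment, P(X < 11.3): I: 0.584838; II: 0.98139; III: 0.743363.
By total probability, P(X < 11.3) = 0.5·0.584838 + 0.1·0.98139 + 0.4·0.743363 = 0.687903.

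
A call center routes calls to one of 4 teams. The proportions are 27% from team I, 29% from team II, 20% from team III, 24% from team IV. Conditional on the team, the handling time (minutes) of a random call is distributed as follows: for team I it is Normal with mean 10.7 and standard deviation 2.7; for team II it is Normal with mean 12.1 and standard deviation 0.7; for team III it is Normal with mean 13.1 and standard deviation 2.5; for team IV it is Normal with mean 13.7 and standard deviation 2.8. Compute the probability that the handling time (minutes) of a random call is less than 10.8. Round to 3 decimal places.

0.220

Conditional on each team, P(X < 10.8): I: 0.514772; II: 0.0316454; III: 0.178786; IV: 0.150168.
By total probability, P(X < 10.8) = 0.27·0.514772 + 0.29·0.0316454 + 0.2·0.178786 + 0.24·0.150168 = 0.219963.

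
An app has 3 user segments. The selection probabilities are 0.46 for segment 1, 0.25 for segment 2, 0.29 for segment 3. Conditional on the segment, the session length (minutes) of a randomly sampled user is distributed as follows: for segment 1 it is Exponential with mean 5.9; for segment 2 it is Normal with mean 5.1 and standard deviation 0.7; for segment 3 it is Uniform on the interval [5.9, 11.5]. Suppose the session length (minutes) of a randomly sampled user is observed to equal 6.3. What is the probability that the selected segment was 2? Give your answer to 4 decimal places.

Likelihoods f(6.3 | ·): 1: 0.0582653; 2: 0.131119; 3: 0.178571.
Posterior ∝ prior × likelihood. Numerator for 2: 0.25·0.131119 = 0.0327797.
Normalizing constant: 0.46·0.0582653 + 0.25·0.131119 + 0.29·0.178571 = 0.111367.
P(2 | observation) = 0.0327797 / 0.111367 = 0.294338.

0.2943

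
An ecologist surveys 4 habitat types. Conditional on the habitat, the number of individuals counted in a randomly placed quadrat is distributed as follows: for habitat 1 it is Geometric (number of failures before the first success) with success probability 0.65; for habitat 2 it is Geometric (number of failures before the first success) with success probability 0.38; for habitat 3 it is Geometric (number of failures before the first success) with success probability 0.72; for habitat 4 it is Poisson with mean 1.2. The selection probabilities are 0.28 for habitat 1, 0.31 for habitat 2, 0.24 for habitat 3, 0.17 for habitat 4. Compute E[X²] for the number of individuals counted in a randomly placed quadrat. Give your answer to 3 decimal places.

For each component E[X²] = Var + (mean)², giving 1: 1.11834; 2: 6.95568; 3: 0.691358; 4: 2.64.
Overall E[X²] = 0.28·1.11834 + 0.31·6.95568 + 0.24·0.691358 + 0.17·2.64 = 3.08412.

3.084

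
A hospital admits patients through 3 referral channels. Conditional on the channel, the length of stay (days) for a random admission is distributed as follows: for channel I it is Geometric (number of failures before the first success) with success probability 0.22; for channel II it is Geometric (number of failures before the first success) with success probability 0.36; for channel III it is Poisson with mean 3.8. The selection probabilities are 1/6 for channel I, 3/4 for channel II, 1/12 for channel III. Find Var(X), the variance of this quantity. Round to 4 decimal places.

7.3534

Per component, I: μ=3.54545, E[X²]=28.686; II: μ=1.77778, E[X²]=8.09877; III: μ=3.8, E[X²]=18.24.
E[X] = 0.166667·3.54545 + 0.75·1.77778 + 0.0833333·3.8 = 2.24091.
E[X²] = 0.166667·28.686 + 0.75·8.09877 + 0.0833333·18.24 = 12.3751.
Var(X) = E[X²] − (E[X])² = 12.3751 − 5.02167 = 7.35339.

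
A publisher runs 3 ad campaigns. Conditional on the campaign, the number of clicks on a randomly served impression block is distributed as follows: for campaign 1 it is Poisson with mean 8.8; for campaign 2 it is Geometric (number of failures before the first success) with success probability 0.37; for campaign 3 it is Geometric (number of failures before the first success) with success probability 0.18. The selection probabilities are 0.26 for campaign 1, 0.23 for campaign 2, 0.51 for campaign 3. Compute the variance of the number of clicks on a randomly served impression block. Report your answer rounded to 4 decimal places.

Per component, 1: μ=8.8, E[X²]=86.24; 2: μ=1.7027, E[X²]=7.5011; 3: μ=4.55556, E[X²]=46.0617.
E[X] = 0.26·8.8 + 0.23·1.7027 + 0.51·4.55556 = 5.00295.
E[X²] = 0.26·86.24 + 0.23·7.5011 + 0.51·46.0617 = 47.6391.
Var(X) = E[X²] − (E[X])² = 47.6391 − 25.0296 = 22.6096.

22.6096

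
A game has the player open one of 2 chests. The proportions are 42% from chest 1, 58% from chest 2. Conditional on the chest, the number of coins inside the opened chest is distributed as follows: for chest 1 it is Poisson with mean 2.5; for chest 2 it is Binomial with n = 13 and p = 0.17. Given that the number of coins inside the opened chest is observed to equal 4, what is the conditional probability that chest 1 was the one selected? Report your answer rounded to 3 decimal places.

0.464

Likelihoods P(X=4 | ·): 1: 0.133602; 2: 0.111636.
Posterior ∝ prior × likelihood. Numerator for 1: 0.42·0.133602 = 0.0561128.
Normalizing constant: 0.42·0.133602 + 0.58·0.111636 = 0.120862.
P(1 | observation) = 0.0561128 / 0.120862 = 0.464273.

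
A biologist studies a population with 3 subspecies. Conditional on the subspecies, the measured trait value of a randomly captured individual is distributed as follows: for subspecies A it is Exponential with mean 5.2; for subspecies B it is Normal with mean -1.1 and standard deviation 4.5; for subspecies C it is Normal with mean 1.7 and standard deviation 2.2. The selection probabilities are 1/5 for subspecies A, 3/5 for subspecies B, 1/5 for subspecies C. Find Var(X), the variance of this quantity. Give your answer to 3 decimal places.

Per component, A: μ=5.2, E[X²]=54.08; B: μ=-1.1, E[X²]=21.46; C: μ=1.7, E[X²]=7.73.
E[X] = 0.2·5.2 + 0.6·-1.1 + 0.2·1.7 = 0.72.
E[X²] = 0.2·54.08 + 0.6·21.46 + 0.2·7.73 = 25.238.
Var(X) = E[X²] − (E[X])² = 25.238 − 0.5184 = 24.7196.

24.720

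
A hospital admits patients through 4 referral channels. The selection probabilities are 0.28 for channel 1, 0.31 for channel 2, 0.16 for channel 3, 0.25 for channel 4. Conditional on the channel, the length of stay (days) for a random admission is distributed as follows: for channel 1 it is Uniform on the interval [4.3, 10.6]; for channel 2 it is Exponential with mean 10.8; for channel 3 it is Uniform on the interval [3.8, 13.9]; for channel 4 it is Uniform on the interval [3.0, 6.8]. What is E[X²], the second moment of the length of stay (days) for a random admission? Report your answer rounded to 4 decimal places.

108.9787

For each component E[X²] = Var + (mean)², giving 1: 58.81; 2: 233.28; 3: 86.8233; 4: 25.2133.
Overall E[X²] = 0.28·58.81 + 0.31·233.28 + 0.16·86.8233 + 0.25·25.2133 = 108.979.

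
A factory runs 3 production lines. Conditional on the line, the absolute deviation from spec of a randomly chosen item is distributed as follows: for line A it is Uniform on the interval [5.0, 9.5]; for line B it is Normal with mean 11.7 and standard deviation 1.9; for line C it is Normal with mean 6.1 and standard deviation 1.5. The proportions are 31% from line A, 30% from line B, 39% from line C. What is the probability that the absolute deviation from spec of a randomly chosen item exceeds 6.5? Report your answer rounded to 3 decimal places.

0.660

Conditional on each line, P(X > 6.5): A: 0.666667; B: 0.996898; C: 0.394863.
By total probability, P(X > 6.5) = 0.31·0.666667 + 0.3·0.996898 + 0.39·0.394863 = 0.659733.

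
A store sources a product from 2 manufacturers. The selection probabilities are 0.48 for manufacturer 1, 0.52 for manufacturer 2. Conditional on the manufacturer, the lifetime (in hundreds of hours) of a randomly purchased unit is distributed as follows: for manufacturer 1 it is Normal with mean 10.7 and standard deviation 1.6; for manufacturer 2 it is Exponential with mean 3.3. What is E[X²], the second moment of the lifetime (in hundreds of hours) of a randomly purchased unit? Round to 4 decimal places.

67.5096

For each component E[X²] = Var + (mean)², giving 1: 117.05; 2: 21.78.
Overall E[X²] = 0.48·117.05 + 0.52·21.78 = 67.5096.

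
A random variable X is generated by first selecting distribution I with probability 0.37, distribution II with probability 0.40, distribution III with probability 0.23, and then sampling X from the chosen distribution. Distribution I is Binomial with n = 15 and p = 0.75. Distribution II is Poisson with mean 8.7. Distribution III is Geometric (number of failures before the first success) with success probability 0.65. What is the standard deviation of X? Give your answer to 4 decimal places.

Per component, I: μ=11.25, E[X²]=129.375; II: μ=8.7, E[X²]=84.39; III: μ=0.538462, E[X²]=1.11834.
E[X] = 0.37·11.25 + 0.4·8.7 + 0.23·0.538462 = 7.76635.
E[X²] = 0.37·129.375 + 0.4·84.39 + 0.23·1.11834 = 81.882.
Var(X) = E[X²] − (E[X])² = 81.882 − 60.3161 = 21.5658.
SD(X) = √21.5658 = 4.6439.

4.6439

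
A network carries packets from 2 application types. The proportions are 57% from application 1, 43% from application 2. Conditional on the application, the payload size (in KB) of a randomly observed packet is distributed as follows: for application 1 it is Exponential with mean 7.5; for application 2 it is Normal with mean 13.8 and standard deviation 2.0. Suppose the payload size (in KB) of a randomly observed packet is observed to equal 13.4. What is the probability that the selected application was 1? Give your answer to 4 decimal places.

Likelihoods f(13.4 | ·): 1: 0.0223357; 2: 0.195521.
Posterior ∝ prior × likelihood. Numerator for 1: 0.57·0.0223357 = 0.0127313.
Normalizing constant: 0.57·0.0223357 + 0.43·0.195521 = 0.0968055.
P(1 | observation) = 0.0127313 / 0.0968055 = 0.131515.

0.1315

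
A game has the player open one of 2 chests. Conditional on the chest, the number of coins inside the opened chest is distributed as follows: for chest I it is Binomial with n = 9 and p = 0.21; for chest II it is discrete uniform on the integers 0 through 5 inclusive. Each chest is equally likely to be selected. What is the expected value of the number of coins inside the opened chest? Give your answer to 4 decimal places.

Component means — I: 1.89; II: 2.5.
E[X] = 0.5·1.89 + 0.5·2.5 = 2.195.

2.1950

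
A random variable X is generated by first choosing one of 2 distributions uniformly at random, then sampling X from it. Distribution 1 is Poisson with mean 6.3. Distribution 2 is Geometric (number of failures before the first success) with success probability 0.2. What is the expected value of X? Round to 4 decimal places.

Component means — 1: 6.3; 2: 4.
E[X] = 0.5·6.3 + 0.5·4 = 5.15.

5.1500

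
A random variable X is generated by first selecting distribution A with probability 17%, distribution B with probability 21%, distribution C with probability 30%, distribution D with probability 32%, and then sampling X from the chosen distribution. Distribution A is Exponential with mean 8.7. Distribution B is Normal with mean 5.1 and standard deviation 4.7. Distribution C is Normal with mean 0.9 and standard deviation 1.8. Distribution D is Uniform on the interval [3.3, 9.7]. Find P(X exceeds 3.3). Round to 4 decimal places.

Conditional on each component, P(X > 3.3): A: 0.684333; B: 0.649132; C: 0.0912112; D: 1.
By total probability, P(X > 3.3) = 0.17·0.684333 + 0.21·0.649132 + 0.3·0.0912112 + 0.32·1 = 0.600018.

0.6000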